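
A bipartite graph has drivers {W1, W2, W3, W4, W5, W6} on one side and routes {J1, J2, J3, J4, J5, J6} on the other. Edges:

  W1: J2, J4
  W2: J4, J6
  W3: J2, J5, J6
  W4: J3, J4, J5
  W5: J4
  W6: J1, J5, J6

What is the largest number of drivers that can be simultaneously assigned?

Unit-capacity flow: source→left, listed edges, right→sink; max matching = max flow.
Augmenting path W1→J2 (+1); matched 1.
Augmenting path W2→J4 (+1); matched 2.
Augmenting path W3→J5 (+1); matched 3.
Augmenting path W4→J3 (+1); matched 4.
Augmenting path W6→J1 (+1); matched 5.
Augmenting path W5→J4→W2→J6 (+1); matched 6.
No augmenting path remains; maximum matching = 6.
König certificate: {W1, W2, W3, W4, W5, W6} is a vertex cover of size 6 (every listed pair touches it), so no matching can be larger.

6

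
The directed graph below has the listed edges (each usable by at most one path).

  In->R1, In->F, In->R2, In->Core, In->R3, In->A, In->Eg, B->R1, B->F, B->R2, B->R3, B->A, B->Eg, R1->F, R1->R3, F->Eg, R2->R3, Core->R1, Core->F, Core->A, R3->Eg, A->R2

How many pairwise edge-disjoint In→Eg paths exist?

3

Assign every edge capacity 1; by Menger, the answer equals the max flow.
Path In→Eg (+1); total 1.
Path In→F→Eg (+1); total 2.
Path In→R3→Eg (+1); total 3.
No residual In→Eg path; max flow = 3.
Certifying cut of size 3: {F→Eg, In→Eg, R3→Eg}.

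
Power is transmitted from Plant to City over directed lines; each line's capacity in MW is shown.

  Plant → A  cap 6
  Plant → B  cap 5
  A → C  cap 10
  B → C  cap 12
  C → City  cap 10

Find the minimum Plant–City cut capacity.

10

Augment Plant→A→C→City: bottleneck 6, flow now 6.
Augment Plant→B→C→City: bottleneck 4, flow now 10.
No augmenting path remains; maximum flow = 10.
By max-flow min-cut, the minimum cut capacity equals the max flow.
In the residual graph, reachable from Plant: {Plant, A, B, C}.
Min-cut edges: C→City (10); capacity 10 = 10.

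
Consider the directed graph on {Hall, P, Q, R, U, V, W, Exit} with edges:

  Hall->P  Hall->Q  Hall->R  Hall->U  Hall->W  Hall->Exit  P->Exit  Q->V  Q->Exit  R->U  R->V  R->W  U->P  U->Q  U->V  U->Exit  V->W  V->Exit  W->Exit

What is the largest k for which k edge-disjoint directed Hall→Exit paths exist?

6

Assign every edge capacity 1; by Menger, the answer equals the max flow.
Path Hall→Exit (+1); total 1.
Path Hall→P→Exit (+1); total 2.
Path Hall→Q→Exit (+1); total 3.
Path Hall→U→Exit (+1); total 4.
Path Hall→W→Exit (+1); total 5.
Path Hall→R→V→Exit (+1); total 6.
No residual Hall→Exit path; max flow = 6.
Certifying cut of size 6: {Hall→Exit, Hall→P, Hall→Q, Hall→R, Hall→U, Hall→W}.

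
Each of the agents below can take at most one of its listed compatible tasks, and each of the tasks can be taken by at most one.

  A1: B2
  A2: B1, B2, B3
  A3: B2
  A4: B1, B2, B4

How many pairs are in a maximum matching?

3

Unit-capacity flow: source→left, listed edges, right→sink; max matching = max flow.
Augmenting path A1→B2 (+1); matched 1.
Augmenting path A2→B1 (+1); matched 2.
Augmenting path A4→B4 (+1); matched 3.
No augmenting path remains; maximum matching = 3.
König certificate: {A2, A4, B2} is a vertex cover of size 3 (every listed pair touches it), so no matching can be larger.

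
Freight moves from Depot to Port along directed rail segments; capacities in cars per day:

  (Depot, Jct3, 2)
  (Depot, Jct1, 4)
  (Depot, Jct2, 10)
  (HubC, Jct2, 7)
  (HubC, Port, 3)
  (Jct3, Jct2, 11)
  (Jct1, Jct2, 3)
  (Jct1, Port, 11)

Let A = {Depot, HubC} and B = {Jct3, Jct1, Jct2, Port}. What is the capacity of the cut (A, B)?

26

Edges leaving {Depot, HubC}: Depot→Jct3 (2), Depot→Jct1 (4), Depot→Jct2 (10), HubC→Jct2 (7), HubC→Port (3).
Cut capacity = 2 + 4 + 10 + 7 + 3 = 26.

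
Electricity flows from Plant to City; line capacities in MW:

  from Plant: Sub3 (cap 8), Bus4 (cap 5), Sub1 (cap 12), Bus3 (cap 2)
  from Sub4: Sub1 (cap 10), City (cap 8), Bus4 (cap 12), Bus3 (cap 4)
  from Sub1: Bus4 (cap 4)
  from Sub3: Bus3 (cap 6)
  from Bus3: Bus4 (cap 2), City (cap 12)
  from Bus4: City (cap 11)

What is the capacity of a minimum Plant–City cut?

17

Augment Plant→Bus3→City: bottleneck 2, flow now 2.
Augment Plant→Bus4→City: bottleneck 5, flow now 7.
Augment Plant→Sub1→Bus4→City: bottleneck 4, flow now 11.
Augment Plant→Sub3→Bus3→City: bottleneck 6, flow now 17.
No augmenting path remains; maximum flow = 17.
By max-flow min-cut, the minimum cut capacity equals the max flow.
In the residual graph, reachable from Plant: {Plant, Sub1, Sub3}.
Min-cut edges: Plant→Bus3 (2), Plant→Bus4 (5), Sub1→Bus4 (4), Sub3→Bus3 (6); capacity 2 + 5 + 4 + 6 = 17.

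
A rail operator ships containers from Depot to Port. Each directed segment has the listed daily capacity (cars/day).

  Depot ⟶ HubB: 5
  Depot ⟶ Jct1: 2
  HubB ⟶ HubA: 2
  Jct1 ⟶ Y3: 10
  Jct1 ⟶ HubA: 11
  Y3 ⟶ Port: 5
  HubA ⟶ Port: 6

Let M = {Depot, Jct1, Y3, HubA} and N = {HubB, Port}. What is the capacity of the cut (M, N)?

16

Edges leaving {Depot, Jct1, Y3, HubA}: Depot→HubB (5), Y3→Port (5), HubA→Port (6).
Cut capacity = 5 + 5 + 6 = 16.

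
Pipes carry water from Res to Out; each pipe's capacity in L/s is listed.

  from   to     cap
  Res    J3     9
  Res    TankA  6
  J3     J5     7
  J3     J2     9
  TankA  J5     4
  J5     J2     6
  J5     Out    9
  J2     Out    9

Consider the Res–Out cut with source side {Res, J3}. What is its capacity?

Edges leaving {Res, J3}: Res→TankA (6), J3→J5 (7), J3→J2 (9).
Cut capacity = 6 + 7 + 9 = 22.

22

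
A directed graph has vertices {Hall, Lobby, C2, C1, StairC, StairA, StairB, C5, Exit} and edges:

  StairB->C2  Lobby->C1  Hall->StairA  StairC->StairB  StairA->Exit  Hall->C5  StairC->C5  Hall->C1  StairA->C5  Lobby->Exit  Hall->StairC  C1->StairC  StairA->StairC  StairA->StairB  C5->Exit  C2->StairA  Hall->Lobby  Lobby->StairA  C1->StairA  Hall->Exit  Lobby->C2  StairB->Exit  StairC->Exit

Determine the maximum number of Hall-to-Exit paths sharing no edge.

6

Assign every edge capacity 1; by Menger, the answer equals the max flow.
Path Hall→Exit (+1); total 1.
Path Hall→Lobby→Exit (+1); total 2.
Path Hall→StairC→Exit (+1); total 3.
Path Hall→StairA→Exit (+1); total 4.
Path Hall→C5→Exit (+1); total 5.
Path Hall→C1→StairC→StairB→Exit (+1); total 6.
No residual Hall→Exit path; max flow = 6.
Certifying cut of size 6: {Hall→C1, Hall→C5, Hall→Exit, Hall→Lobby, Hall→StairA, Hall→StairC}.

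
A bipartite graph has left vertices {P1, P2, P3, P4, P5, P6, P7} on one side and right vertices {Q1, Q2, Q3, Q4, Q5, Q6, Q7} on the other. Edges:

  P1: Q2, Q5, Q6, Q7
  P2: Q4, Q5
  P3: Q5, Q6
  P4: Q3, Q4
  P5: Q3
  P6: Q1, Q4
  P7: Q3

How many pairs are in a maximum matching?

6

Unit-capacity flow: source→left, listed edges, right→sink; max matching = max flow.
Augmenting path P1→Q2 (+1); matched 1.
Augmenting path P2→Q4 (+1); matched 2.
Augmenting path P3→Q5 (+1); matched 3.
Augmenting path P4→Q3 (+1); matched 4.
Augmenting path P6→Q1 (+1); matched 5.
Augmenting path P5→Q3→P4→Q4→P2→Q5→P3→Q6 (+1); matched 6.
No augmenting path remains; maximum matching = 6.
König certificate: {P1, P2, P3, P4, P6, Q3} is a vertex cover of size 6 (every listed pair touches it), so no matching can be larger.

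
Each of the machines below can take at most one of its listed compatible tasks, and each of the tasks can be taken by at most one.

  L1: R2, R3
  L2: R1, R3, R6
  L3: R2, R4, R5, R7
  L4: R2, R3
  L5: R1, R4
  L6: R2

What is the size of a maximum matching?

Unit-capacity flow: source→left, listed edges, right→sink; max matching = max flow.
Augmenting path L1→R2 (+1); matched 1.
Augmenting path L2→R1 (+1); matched 2.
Augmenting path L3→R4 (+1); matched 3.
Augmenting path L4→R3 (+1); matched 4.
Augmenting path L5→R1→L2→R6 (+1); matched 5.
No augmenting path remains; maximum matching = 5.
König certificate: {L2, L3, L5, R2, R3} is a vertex cover of size 5 (every listed pair touches it), so no matching can be larger.

5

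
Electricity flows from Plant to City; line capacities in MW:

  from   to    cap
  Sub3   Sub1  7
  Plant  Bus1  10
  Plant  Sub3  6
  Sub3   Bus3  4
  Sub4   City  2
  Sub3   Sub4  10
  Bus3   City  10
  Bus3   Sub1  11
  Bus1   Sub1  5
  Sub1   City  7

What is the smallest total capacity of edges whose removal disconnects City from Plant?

11

Augment Plant→Bus1→Sub1→City: bottleneck 5, flow now 5.
Augment Plant→Sub3→Sub1→City: bottleneck 2, flow now 7.
Augment Plant→Sub3→Sub4→City: bottleneck 2, flow now 9.
Augment Plant→Sub3→Bus3→City: bottleneck 2, flow now 11.
No augmenting path remains; maximum flow = 11.
By max-flow min-cut, the minimum cut capacity equals the max flow.
In the residual graph, reachable from Plant: {Plant, Bus1}.
Min-cut edges: Plant→Sub3 (6), Bus1→Sub1 (5); capacity 6 + 5 = 11.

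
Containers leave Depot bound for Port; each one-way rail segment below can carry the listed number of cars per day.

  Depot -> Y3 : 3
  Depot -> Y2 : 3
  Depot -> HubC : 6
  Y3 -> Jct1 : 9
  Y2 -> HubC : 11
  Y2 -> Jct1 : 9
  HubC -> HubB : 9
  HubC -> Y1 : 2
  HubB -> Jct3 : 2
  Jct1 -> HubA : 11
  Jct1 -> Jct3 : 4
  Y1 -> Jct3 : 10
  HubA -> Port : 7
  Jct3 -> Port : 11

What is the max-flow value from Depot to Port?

10

Augment Depot→Y3→Jct1→HubA→Port: bottleneck 3, flow now 3.
Augment Depot→Y2→Jct1→HubA→Port: bottleneck 3, flow now 6.
Augment Depot→HubC→HubB→Jct3→Port: bottleneck 2, flow now 8.
Augment Depot→HubC→Y1→Jct3→Port: bottleneck 2, flow now 10.
No augmenting path remains; maximum flow = 10.
In the residual graph, reachable from Depot: {Depot, HubC, HubB}.
Min-cut edges: Depot→Y3 (3), Depot→Y2 (3), HubC→Y1 (2), HubB→Jct3 (2); capacity 3 + 3 + 2 + 2 = 10.
This cut is saturated, so no flow can exceed 10.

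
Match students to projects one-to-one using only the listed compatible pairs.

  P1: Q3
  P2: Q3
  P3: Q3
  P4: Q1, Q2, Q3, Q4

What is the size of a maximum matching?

Unit-capacity flow: source→left, listed edges, right→sink; max matching = max flow.
Augmenting path P1→Q3 (+1); matched 1.
Augmenting path P4→Q1 (+1); matched 2.
No augmenting path remains; maximum matching = 2.
König certificate: {P4, Q3} is a vertex cover of size 2 (every listed pair touches it), so no matching can be larger.

2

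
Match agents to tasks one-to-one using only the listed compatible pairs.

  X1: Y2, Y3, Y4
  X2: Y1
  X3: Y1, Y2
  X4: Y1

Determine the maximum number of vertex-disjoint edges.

Unit-capacity flow: source→left, listed edges, right→sink; max matching = max flow.
Augmenting path X1→Y2 (+1); matched 1.
Augmenting path X2→Y1 (+1); matched 2.
Augmenting path X3→Y2→X1→Y3 (+1); matched 3.
No augmenting path remains; maximum matching = 3.
König certificate: {X1, X3, Y1} is a vertex cover of size 3 (every listed pair touches it), so no matching can be larger.

3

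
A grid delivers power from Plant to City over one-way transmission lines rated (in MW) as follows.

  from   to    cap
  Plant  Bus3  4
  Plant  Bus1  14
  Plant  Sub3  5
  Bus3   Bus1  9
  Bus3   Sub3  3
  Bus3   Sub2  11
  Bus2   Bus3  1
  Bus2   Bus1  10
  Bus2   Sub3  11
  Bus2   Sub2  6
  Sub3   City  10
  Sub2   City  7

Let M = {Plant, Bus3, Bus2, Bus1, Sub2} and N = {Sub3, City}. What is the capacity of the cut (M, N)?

26

Edges leaving {Plant, Bus3, Bus2, Bus1, Sub2}: Plant→Sub3 (5), Bus3→Sub3 (3), Bus2→Sub3 (11), Sub2→City (7).
Cut capacity = 5 + 3 + 11 + 7 = 26.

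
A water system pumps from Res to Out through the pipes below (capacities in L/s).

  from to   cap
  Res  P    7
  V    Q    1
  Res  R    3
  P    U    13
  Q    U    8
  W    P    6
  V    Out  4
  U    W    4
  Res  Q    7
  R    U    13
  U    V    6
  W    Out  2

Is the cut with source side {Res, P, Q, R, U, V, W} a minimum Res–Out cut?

Yes — it is a minimum cut (capacity 6).

Given cut capacity: 4 + 2 = 6.
Augment Res→P→U→V→Out: bottleneck 4, flow now 4.
Augment Res→P→U→W→Out: bottleneck 2, flow now 6.
No augmenting path remains; maximum flow = 6.
Cut capacity 6 equals the max flow, so it is a minimum cut.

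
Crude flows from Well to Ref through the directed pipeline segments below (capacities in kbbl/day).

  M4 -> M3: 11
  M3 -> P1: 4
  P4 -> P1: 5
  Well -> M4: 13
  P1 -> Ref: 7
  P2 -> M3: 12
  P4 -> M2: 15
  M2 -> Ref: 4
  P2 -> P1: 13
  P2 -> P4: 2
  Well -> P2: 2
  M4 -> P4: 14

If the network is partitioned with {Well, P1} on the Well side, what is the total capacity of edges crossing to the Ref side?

Edges leaving {Well, P1}: Well→M4 (13), Well→P2 (2), P1→Ref (7).
Cut capacity = 13 + 2 + 7 = 22.

22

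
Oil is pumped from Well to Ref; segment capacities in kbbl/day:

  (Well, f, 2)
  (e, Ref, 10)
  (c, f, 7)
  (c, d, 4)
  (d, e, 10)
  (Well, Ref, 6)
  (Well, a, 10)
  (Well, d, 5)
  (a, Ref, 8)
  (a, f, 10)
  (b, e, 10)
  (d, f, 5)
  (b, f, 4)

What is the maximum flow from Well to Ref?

19

Augment Well→Ref: bottleneck 6, flow now 6.
Augment Well→a→Ref: bottleneck 8, flow now 14.
Augment Well→d→e→Ref: bottleneck 5, flow now 19.
No augmenting path remains; maximum flow = 19.
In the residual graph, reachable from Well: {Well, a, f}.
Min-cut edges: Well→d (5), Well→Ref (6), a→Ref (8); capacity 5 + 6 + 8 = 19.
This cut is saturated, so no flow can exceed 19.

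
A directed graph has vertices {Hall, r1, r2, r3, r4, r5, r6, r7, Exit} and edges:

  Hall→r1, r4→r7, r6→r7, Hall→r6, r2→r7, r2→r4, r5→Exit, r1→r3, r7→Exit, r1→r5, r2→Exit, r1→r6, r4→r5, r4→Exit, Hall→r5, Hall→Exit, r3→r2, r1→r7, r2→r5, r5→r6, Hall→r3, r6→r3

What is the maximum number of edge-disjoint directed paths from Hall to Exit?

Assign every edge capacity 1; by Menger, the answer equals the max flow.
Path Hall→Exit (+1); total 1.
Path Hall→r5→Exit (+1); total 2.
Path Hall→r1→r7→Exit (+1); total 3.
Path Hall→r3→r2→Exit (+1); total 4.
No residual Hall→Exit path; max flow = 4.
Certifying cut of size 4: {Hall→Exit, r3→r2, r5→Exit, r7→Exit}.

4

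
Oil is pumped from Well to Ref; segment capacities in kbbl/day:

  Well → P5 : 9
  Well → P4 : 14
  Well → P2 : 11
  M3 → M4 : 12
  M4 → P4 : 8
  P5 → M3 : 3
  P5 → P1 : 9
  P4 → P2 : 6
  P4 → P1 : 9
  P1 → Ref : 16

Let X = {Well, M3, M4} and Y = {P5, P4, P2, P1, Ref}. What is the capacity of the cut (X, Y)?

42

Edges leaving {Well, M3, M4}: Well→P5 (9), Well→P4 (14), Well→P2 (11), M4→P4 (8).
Cut capacity = 9 + 14 + 11 + 8 = 42.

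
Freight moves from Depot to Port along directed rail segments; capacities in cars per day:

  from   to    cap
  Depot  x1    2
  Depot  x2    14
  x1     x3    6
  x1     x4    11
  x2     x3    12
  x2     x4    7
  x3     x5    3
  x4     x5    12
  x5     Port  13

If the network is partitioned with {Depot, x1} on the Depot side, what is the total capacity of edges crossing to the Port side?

31

Edges leaving {Depot, x1}: Depot→x2 (14), x1→x3 (6), x1→x4 (11).
Cut capacity = 14 + 6 + 11 = 31.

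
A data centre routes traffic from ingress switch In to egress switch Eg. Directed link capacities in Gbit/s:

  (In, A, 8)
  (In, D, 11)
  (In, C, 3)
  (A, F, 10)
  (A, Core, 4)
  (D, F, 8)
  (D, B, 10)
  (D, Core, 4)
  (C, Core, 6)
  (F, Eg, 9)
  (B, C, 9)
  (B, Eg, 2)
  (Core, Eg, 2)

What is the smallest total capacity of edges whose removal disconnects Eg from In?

13

Augment In→A→F→Eg: bottleneck 8, flow now 8.
Augment In→D→F→Eg: bottleneck 1, flow now 9.
Augment In→D→B→Eg: bottleneck 2, flow now 11.
Augment In→D→Core→Eg: bottleneck 2, flow now 13.
No augmenting path remains; maximum flow = 13.
By max-flow min-cut, the minimum cut capacity equals the max flow.
In the residual graph, reachable from In: {In, A, D, C, F, B, Core}.
Min-cut edges: F→Eg (9), B→Eg (2), Core→Eg (2); capacity 9 + 2 + 2 = 13.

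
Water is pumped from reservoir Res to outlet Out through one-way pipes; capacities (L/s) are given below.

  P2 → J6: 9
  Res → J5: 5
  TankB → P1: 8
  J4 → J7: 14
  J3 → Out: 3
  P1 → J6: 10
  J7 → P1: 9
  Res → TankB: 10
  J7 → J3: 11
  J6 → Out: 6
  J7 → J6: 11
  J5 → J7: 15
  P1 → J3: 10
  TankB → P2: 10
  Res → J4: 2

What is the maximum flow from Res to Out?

Augment Res→J4→J7→J3→Out: bottleneck 2, flow now 2.
Augment Res→J5→J7→J3→Out: bottleneck 1, flow now 3.
Augment Res→J5→J7→J6→Out: bottleneck 4, flow now 7.
Augment Res→TankB→P1→J6→Out: bottleneck 2, flow now 9.
No augmenting path remains; maximum flow = 9.
In the residual graph, reachable from Res: {Res, J4, J5, TankB, P1, J7, P2, J3, J6}.
Min-cut edges: J3→Out (3), J6→Out (6); capacity 3 + 6 = 9.
This cut is saturated, so no flow can exceed 9.

9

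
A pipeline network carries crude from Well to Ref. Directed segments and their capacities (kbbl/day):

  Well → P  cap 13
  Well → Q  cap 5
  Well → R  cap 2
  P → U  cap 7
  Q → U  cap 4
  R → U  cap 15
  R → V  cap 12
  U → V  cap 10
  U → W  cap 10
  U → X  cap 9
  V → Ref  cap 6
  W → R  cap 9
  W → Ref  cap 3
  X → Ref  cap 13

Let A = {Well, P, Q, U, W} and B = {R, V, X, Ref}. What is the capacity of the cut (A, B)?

Edges leaving {Well, P, Q, U, W}: Well→R (2), U→V (10), U→X (9), W→R (9), W→Ref (3).
Cut capacity = 2 + 10 + 9 + 9 + 3 = 33.

33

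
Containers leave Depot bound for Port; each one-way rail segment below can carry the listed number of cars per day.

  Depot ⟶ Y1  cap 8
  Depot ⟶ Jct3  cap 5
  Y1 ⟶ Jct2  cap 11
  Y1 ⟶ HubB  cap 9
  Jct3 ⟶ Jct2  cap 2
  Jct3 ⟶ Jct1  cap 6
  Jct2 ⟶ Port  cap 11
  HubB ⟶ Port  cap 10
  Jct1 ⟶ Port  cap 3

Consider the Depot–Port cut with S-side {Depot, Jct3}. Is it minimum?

Given cut capacity: 8 + 2 + 6 = 16.
Augment Depot→Y1→Jct2→Port: bottleneck 8, flow now 8.
Augment Depot→Jct3→Jct2→Port: bottleneck 2, flow now 10.
Augment Depot→Jct3→Jct1→Port: bottleneck 3, flow now 13.
No augmenting path remains; maximum flow = 13.
In the residual graph, reachable from Depot: {Depot}.
Min-cut edges: Depot→Y1 (8), Depot→Jct3 (5); capacity 8 + 5 = 13.
Cut capacity 16 exceeds the max flow 13, so it is not minimum.

No — its capacity is 16, but the minimum cut has capacity 13.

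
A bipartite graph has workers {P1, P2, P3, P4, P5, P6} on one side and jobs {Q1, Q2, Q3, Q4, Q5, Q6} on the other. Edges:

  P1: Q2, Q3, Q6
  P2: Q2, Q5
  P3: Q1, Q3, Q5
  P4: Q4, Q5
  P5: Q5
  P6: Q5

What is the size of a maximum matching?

5

Unit-capacity flow: source→left, listed edges, right→sink; max matching = max flow.
Augmenting path P1→Q2 (+1); matched 1.
Augmenting path P2→Q5 (+1); matched 2.
Augmenting path P3→Q1 (+1); matched 3.
Augmenting path P4→Q4 (+1); matched 4.
Augmenting path P5→Q5→P2→Q2→P1→Q3 (+1); matched 5.
No augmenting path remains; maximum matching = 5.
König certificate: {P1, P2, P3, P4, Q5} is a vertex cover of size 5 (every listed pair touches it), so no matching can be larger.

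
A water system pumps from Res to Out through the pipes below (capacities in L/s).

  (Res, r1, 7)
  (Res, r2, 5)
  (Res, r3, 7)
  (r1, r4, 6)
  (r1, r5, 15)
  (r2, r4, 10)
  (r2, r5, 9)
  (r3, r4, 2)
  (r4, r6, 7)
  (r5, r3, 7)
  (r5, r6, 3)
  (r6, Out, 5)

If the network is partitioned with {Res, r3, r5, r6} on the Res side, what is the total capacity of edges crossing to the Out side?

19

Edges leaving {Res, r3, r5, r6}: Res→r1 (7), Res→r2 (5), r3→r4 (2), r6→Out (5).
Cut capacity = 7 + 5 + 2 + 5 = 19.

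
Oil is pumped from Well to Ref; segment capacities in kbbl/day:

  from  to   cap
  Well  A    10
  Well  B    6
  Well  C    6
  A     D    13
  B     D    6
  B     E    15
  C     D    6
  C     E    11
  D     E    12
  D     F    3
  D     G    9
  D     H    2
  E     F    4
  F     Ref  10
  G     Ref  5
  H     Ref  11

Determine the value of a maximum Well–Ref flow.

14

Augment Well→A→D→F→Ref: bottleneck 3, flow now 3.
Augment Well→A→D→G→Ref: bottleneck 5, flow now 8.
Augment Well→A→D→H→Ref: bottleneck 2, flow now 10.
Augment Well→B→E→F→Ref: bottleneck 4, flow now 14.
No augmenting path remains; maximum flow = 14.
In the residual graph, reachable from Well: {Well, A, B, C, D, E, G}.
Min-cut edges: D→F (3), D→H (2), E→F (4), G→Ref (5); capacity 3 + 2 + 4 + 5 = 14.
This cut is saturated, so no flow can exceed 14.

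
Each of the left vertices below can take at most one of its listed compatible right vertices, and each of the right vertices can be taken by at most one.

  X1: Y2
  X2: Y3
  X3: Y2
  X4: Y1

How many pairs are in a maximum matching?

3

Unit-capacity flow: source→left, listed edges, right→sink; max matching = max flow.
Augmenting path X1→Y2 (+1); matched 1.
Augmenting path X2→Y3 (+1); matched 2.
Augmenting path X4→Y1 (+1); matched 3.
No augmenting path remains; maximum matching = 3.
König certificate: {X2, X4, Y2} is a vertex cover of size 3 (every listed pair touches it), so no matching can be larger.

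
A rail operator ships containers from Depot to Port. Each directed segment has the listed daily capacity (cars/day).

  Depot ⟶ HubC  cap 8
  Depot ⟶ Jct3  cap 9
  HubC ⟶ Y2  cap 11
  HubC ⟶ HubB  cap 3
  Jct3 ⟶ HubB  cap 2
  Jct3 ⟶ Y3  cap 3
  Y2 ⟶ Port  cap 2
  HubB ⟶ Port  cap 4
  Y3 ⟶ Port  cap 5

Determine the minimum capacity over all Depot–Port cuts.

Augment Depot→HubC→Y2→Port: bottleneck 2, flow now 2.
Augment Depot→HubC→HubB→Port: bottleneck 3, flow now 5.
Augment Depot→Jct3→HubB→Port: bottleneck 1, flow now 6.
Augment Depot→Jct3→Y3→Port: bottleneck 3, flow now 9.
No augmenting path remains; maximum flow = 9.
By max-flow min-cut, the minimum cut capacity equals the max flow.
In the residual graph, reachable from Depot: {Depot, HubC, Jct3, Y2, HubB}.
Min-cut edges: Jct3→Y3 (3), Y2→Port (2), HubB→Port (4); capacity 3 + 2 + 4 = 9.

9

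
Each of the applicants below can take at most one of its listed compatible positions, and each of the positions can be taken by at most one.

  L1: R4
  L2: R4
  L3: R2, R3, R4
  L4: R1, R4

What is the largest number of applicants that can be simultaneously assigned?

Unit-capacity flow: source→left, listed edges, right→sink; max matching = max flow.
Augmenting path L1→R4 (+1); matched 1.
Augmenting path L3→R2 (+1); matched 2.
Augmenting path L4→R1 (+1); matched 3.
No augmenting path remains; maximum matching = 3.
König certificate: {L3, L4, R4} is a vertex cover of size 3 (every listed pair touches it), so no matching can be larger.

3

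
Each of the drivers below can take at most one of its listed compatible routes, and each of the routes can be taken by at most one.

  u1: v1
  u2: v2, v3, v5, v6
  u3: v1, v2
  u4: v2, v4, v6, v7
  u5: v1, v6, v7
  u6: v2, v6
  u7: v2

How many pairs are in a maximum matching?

Unit-capacity flow: source→left, listed edges, right→sink; max matching = max flow.
Augmenting path u1→v1 (+1); matched 1.
Augmenting path u2→v2 (+1); matched 2.
Augmenting path u4→v4 (+1); matched 3.
Augmenting path u5→v6 (+1); matched 4.
Augmenting path u3→v2→u2→v3 (+1); matched 5.
Augmenting path u6→v6→u5→v7 (+1); matched 6.
No augmenting path remains; maximum matching = 6.
König certificate: {u2, u4, u5, u6, v1, v2} is a vertex cover of size 6 (every listed pair touches it), so no matching can be larger.

6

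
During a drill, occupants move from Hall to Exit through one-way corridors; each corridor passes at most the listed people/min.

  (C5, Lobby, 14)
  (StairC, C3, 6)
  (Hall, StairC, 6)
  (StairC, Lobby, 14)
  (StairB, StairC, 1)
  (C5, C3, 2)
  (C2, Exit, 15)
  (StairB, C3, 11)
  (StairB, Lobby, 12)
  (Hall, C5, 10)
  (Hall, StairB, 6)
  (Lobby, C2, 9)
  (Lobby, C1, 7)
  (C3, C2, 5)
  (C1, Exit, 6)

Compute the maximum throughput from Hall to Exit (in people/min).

20

Augment Hall→StairC→Lobby→C1→Exit: bottleneck 6, flow now 6.
Augment Hall→StairB→Lobby→C2→Exit: bottleneck 6, flow now 12.
Augment Hall→C5→Lobby→C2→Exit: bottleneck 3, flow now 15.
Augment Hall→C5→C3→C2→Exit: bottleneck 2, flow now 17.
Augment Hall→C5→Lobby→StairC→C3→C2→Exit: bottleneck 3, flow now 20. (uses reverse residual edge)
No augmenting path remains; maximum flow = 20.
In the residual graph, reachable from Hall: {Hall, StairC, StairB, C5, Lobby, C3, C1}.
Min-cut edges: Lobby→C2 (9), C3→C2 (5), C1→Exit (6); capacity 9 + 5 + 6 = 20.
This cut is saturated, so no flow can exceed 20.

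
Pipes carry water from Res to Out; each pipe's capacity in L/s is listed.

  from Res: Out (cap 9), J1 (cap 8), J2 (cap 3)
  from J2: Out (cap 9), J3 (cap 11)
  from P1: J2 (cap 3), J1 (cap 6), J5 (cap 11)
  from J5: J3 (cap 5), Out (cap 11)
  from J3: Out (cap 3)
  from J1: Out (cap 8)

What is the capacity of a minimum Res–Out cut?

Augment Res→Out: bottleneck 9, flow now 9.
Augment Res→J2→Out: bottleneck 3, flow now 12.
Augment Res→J1→Out: bottleneck 8, flow now 20.
No augmenting path remains; maximum flow = 20.
By max-flow min-cut, the minimum cut capacity equals the max flow.
In the residual graph, reachable from Res: {Res}.
Min-cut edges: Res→J2 (3), Res→J1 (8), Res→Out (9); capacity 3 + 8 + 9 = 20.

20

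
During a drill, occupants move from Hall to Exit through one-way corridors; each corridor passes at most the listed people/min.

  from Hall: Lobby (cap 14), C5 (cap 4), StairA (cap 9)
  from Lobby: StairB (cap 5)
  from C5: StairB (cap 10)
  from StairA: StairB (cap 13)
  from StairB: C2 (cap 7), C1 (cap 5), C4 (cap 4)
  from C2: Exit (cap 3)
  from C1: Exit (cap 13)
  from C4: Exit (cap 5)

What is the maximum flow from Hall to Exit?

12

Augment Hall→Lobby→StairB→C2→Exit: bottleneck 3, flow now 3.
Augment Hall→Lobby→StairB→C1→Exit: bottleneck 2, flow now 5.
Augment Hall→C5→StairB→C1→Exit: bottleneck 3, flow now 8.
Augment Hall→C5→StairB→C4→Exit: bottleneck 1, flow now 9.
Augment Hall→StairA→StairB→C4→Exit: bottleneck 3, flow now 12.
No augmenting path remains; maximum flow = 12.
In the residual graph, reachable from Hall: {Hall, Lobby, C5, StairA, StairB, C2}.
Min-cut edges: StairB→C1 (5), StairB→C4 (4), C2→Exit (3); capacity 5 + 4 + 3 = 12.
This cut is saturated, so no flow can exceed 12.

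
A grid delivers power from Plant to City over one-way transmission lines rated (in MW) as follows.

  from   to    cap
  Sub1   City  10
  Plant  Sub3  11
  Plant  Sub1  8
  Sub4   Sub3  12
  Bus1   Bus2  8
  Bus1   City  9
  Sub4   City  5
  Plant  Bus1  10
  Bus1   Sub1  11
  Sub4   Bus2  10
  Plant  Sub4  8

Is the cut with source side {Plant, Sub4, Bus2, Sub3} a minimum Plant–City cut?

Yes — it is a minimum cut (capacity 23).

Given cut capacity: 10 + 8 + 5 = 23.
Augment Plant→Bus1→City: bottleneck 9, flow now 9.
Augment Plant→Sub4→City: bottleneck 5, flow now 14.
Augment Plant→Sub1→City: bottleneck 8, flow now 22.
Augment Plant→Bus1→Sub1→City: bottleneck 1, flow now 23.
No augmenting path remains; maximum flow = 23.
Cut capacity 23 equals the max flow, so it is a minimum cut.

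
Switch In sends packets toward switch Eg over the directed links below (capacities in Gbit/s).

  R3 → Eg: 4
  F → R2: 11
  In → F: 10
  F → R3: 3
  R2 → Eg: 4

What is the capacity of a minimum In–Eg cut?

7

Augment In→F→R3→Eg: bottleneck 3, flow now 3.
Augment In→F→R2→Eg: bottleneck 4, flow now 7.
No augmenting path remains; maximum flow = 7.
By max-flow min-cut, the minimum cut capacity equals the max flow.
In the residual graph, reachable from In: {In, F, R2}.
Min-cut edges: F→R3 (3), R2→Eg (4); capacity 3 + 4 = 7.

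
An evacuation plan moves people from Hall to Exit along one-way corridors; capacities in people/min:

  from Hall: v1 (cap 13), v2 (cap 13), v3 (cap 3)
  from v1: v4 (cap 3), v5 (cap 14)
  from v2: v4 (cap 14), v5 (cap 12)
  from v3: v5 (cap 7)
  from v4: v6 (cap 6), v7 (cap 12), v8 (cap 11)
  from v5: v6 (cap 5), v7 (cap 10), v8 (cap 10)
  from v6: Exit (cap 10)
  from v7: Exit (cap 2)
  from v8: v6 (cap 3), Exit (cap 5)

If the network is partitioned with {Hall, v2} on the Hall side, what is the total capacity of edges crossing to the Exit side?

42

Edges leaving {Hall, v2}: Hall→v1 (13), Hall→v3 (3), v2→v4 (14), v2→v5 (12).
Cut capacity = 13 + 3 + 14 + 12 = 42.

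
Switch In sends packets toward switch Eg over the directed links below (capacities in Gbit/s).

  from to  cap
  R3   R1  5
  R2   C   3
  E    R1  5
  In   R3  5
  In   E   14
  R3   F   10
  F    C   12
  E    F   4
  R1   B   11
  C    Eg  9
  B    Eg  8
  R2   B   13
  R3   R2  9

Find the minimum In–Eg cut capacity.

14

Augment In→E→F→C→Eg: bottleneck 4, flow now 4.
Augment In→E→R1→B→Eg: bottleneck 5, flow now 9.
Augment In→R3→R2→B→Eg: bottleneck 3, flow now 12.
Augment In→R3→R2→C→Eg: bottleneck 2, flow now 14.
No augmenting path remains; maximum flow = 14.
By max-flow min-cut, the minimum cut capacity equals the max flow.
In the residual graph, reachable from In: {In, E}.
Min-cut edges: In→R3 (5), E→F (4), E→R1 (5); capacity 5 + 4 + 5 = 14.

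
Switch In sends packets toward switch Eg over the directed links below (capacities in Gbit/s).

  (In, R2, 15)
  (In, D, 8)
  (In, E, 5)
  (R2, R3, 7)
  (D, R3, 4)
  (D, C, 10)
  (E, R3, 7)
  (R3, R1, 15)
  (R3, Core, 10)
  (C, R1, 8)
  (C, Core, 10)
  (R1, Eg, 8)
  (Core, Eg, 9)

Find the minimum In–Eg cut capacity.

17

Augment In→R2→R3→R1→Eg: bottleneck 7, flow now 7.
Augment In→D→R3→R1→Eg: bottleneck 1, flow now 8.
Augment In→D→R3→Core→Eg: bottleneck 3, flow now 11.
Augment In→D→C→Core→Eg: bottleneck 4, flow now 15.
Augment In→E→R3→Core→Eg: bottleneck 2, flow now 17.
No augmenting path remains; maximum flow = 17.
By max-flow min-cut, the minimum cut capacity equals the max flow.
In the residual graph, reachable from In: {In, R2, D, E, R3, C, R1, Core}.
Min-cut edges: R1→Eg (8), Core→Eg (9); capacity 8 + 9 = 17.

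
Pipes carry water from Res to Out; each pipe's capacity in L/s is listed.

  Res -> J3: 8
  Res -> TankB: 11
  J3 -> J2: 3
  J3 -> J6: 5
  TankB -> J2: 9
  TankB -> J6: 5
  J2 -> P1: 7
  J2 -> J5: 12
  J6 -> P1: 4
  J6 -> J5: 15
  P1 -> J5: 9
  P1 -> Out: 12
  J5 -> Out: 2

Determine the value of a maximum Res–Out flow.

Augment Res→J3→J2→P1→Out: bottleneck 3, flow now 3.
Augment Res→J3→J6→P1→Out: bottleneck 4, flow now 7.
Augment Res→J3→J6→J5→Out: bottleneck 1, flow now 8.
Augment Res→TankB→J2→P1→Out: bottleneck 4, flow now 12.
Augment Res→TankB→J2→J5→Out: bottleneck 1, flow now 13.
No augmenting path remains; maximum flow = 13.
In the residual graph, reachable from Res: {Res, J3, TankB, J2, J6, J5}.
Min-cut edges: J2→P1 (7), J6→P1 (4), J5→Out (2); capacity 7 + 4 + 2 = 13.
This cut is saturated, so no flow can exceed 13.

13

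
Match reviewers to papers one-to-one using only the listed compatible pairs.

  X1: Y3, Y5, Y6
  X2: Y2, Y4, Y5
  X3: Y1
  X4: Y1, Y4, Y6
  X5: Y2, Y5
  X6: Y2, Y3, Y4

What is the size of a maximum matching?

Unit-capacity flow: source→left, listed edges, right→sink; max matching = max flow.
Augmenting path X1→Y3 (+1); matched 1.
Augmenting path X2→Y2 (+1); matched 2.
Augmenting path X3→Y1 (+1); matched 3.
Augmenting path X4→Y4 (+1); matched 4.
Augmenting path X5→Y5 (+1); matched 5.
Augmenting path X6→Y3→X1→Y6 (+1); matched 6.
No augmenting path remains; maximum matching = 6.
König certificate: {X1, X2, X3, X4, X5, X6} is a vertex cover of size 6 (every listed pair touches it), so no matching can be larger.

6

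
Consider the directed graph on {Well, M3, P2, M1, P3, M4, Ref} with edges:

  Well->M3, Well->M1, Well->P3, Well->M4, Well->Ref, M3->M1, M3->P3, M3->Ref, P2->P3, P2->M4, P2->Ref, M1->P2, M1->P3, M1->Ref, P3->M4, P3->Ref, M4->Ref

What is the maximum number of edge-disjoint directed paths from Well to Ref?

Assign every edge capacity 1; by Menger, the answer equals the max flow.
Path Well→Ref (+1); total 1.
Path Well→M3→Ref (+1); total 2.
Path Well→M1→Ref (+1); total 3.
Path Well→P3→Ref (+1); total 4.
Path Well→M4→Ref (+1); total 5.
No residual Well→Ref path; max flow = 5.
Certifying cut of size 5: {Well→M1, Well→M3, Well→M4, Well→P3, Well→Ref}.

5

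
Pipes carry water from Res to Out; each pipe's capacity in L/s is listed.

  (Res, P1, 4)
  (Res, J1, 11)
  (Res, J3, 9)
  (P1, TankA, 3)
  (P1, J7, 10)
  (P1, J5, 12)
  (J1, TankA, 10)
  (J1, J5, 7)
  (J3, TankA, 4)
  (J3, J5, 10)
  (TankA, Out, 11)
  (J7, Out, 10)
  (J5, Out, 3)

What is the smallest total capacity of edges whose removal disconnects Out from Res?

Augment Res→P1→TankA→Out: bottleneck 3, flow now 3.
Augment Res→P1→J7→Out: bottleneck 1, flow now 4.
Augment Res→J1→TankA→Out: bottleneck 8, flow now 12.
Augment Res→J1→J5→Out: bottleneck 3, flow now 15.
Augment Res→J3→TankA→P1→J7→Out: bottleneck 3, flow now 18. (uses reverse residual edge)
No augmenting path remains; maximum flow = 18.
By max-flow min-cut, the minimum cut capacity equals the max flow.
In the residual graph, reachable from Res: {Res, J1, J3, TankA, J5}.
Min-cut edges: Res→P1 (4), TankA→Out (11), J5→Out (3); capacity 4 + 11 + 3 = 18.

18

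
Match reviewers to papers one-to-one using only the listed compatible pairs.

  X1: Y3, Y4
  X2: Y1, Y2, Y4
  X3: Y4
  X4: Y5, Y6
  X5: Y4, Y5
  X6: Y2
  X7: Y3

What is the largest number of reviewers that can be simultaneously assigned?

Unit-capacity flow: source→left, listed edges, right→sink; max matching = max flow.
Augmenting path X1→Y3 (+1); matched 1.
Augmenting path X2→Y1 (+1); matched 2.
Augmenting path X3→Y4 (+1); matched 3.
Augmenting path X4→Y5 (+1); matched 4.
Augmenting path X6→Y2 (+1); matched 5.
Augmenting path X5→Y5→X4→Y6 (+1); matched 6.
No augmenting path remains; maximum matching = 6.
König certificate: {X2, X4, X5, X6, Y3, Y4} is a vertex cover of size 6 (every listed pair touches it), so no matching can be larger.

6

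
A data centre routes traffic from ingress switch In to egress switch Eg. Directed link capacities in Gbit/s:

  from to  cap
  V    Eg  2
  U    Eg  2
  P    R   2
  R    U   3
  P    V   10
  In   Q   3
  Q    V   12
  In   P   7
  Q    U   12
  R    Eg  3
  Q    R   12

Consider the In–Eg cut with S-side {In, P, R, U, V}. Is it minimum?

No — its capacity is 10, but the minimum cut has capacity 7.

Given cut capacity: 3 + 3 + 2 + 2 = 10.
Augment In→P→R→Eg: bottleneck 2, flow now 2.
Augment In→P→V→Eg: bottleneck 2, flow now 4.
Augment In→Q→R→Eg: bottleneck 1, flow now 5.
Augment In→Q→U→Eg: bottleneck 2, flow now 7.
No augmenting path remains; maximum flow = 7.
In the residual graph, reachable from In: {In, P, V}.
Min-cut edges: In→Q (3), P→R (2), V→Eg (2); capacity 3 + 2 + 2 = 7.
Cut capacity 10 exceeds the max flow 7, so it is not minimum.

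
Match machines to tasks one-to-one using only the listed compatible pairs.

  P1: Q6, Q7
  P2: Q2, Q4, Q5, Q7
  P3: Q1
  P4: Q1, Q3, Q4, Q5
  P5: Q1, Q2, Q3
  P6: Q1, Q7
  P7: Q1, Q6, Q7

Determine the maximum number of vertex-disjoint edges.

Unit-capacity flow: source→left, listed edges, right→sink; max matching = max flow.
Augmenting path P1→Q6 (+1); matched 1.
Augmenting path P2→Q2 (+1); matched 2.
Augmenting path P3→Q1 (+1); matched 3.
Augmenting path P4→Q3 (+1); matched 4.
Augmenting path P6→Q7 (+1); matched 5.
Augmenting path P5→Q2→P2→Q4 (+1); matched 6.
No augmenting path remains; maximum matching = 6.
König certificate: {P2, P4, P5, Q1, Q6, Q7} is a vertex cover of size 6 (every listed pair touches it), so no matching can be larger.

6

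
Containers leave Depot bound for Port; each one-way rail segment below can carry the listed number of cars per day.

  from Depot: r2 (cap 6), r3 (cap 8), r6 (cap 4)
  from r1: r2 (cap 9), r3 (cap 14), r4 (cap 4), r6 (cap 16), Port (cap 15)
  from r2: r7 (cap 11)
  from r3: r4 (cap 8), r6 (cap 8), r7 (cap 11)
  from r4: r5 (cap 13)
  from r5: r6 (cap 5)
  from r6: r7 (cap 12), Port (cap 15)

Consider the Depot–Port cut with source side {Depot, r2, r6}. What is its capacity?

Edges leaving {Depot, r2, r6}: Depot→r3 (8), r2→r7 (11), r6→r7 (12), r6→Port (15).
Cut capacity = 8 + 11 + 12 + 15 = 46.

46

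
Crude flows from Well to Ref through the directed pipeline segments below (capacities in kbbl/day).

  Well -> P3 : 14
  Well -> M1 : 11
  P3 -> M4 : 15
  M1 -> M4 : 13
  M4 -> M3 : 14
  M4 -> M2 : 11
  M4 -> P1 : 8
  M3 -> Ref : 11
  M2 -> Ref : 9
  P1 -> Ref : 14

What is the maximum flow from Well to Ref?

25

Augment Well→P3→M4→M3→Ref: bottleneck 11, flow now 11.
Augment Well→P3→M4→M2→Ref: bottleneck 3, flow now 14.
Augment Well→M1→M4→M2→Ref: bottleneck 6, flow now 20.
Augment Well→M1→M4→P1→Ref: bottleneck 5, flow now 25.
No augmenting path remains; maximum flow = 25.
In the residual graph, reachable from Well: {Well}.
Min-cut edges: Well→P3 (14), Well→M1 (11); capacity 14 + 11 = 25.
This cut is saturated, so no flow can exceed 25.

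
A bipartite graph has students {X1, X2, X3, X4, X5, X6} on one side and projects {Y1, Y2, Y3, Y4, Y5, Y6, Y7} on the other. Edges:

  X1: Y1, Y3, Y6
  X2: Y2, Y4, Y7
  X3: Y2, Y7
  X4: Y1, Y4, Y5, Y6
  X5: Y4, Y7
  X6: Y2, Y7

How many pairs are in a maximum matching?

5

Unit-capacity flow: source→left, listed edges, right→sink; max matching = max flow.
Augmenting path X1→Y1 (+1); matched 1.
Augmenting path X2→Y2 (+1); matched 2.
Augmenting path X3→Y7 (+1); matched 3.
Augmenting path X4→Y4 (+1); matched 4.
Augmenting path X5→Y4→X4→Y5 (+1); matched 5.
No augmenting path remains; maximum matching = 5.
König certificate: {X1, X4, Y2, Y4, Y7} is a vertex cover of size 5 (every listed pair touches it), so no matching can be larger.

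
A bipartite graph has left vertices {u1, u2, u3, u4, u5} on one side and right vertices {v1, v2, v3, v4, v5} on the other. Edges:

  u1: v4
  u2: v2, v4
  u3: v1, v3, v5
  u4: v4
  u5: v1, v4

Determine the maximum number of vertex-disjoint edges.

Unit-capacity flow: source→left, listed edges, right→sink; max matching = max flow.
Augmenting path u1→v4 (+1); matched 1.
Augmenting path u2→v2 (+1); matched 2.
Augmenting path u3→v1 (+1); matched 3.
Augmenting path u5→v1→u3→v3 (+1); matched 4.
No augmenting path remains; maximum matching = 4.
König certificate: {u2, u3, u5, v4} is a vertex cover of size 4 (every listed pair touches it), so no matching can be larger.

4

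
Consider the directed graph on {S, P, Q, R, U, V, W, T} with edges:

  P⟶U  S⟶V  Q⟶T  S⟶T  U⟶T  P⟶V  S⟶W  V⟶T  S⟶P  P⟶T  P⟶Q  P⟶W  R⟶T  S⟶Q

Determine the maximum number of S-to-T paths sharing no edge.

Assign every edge capacity 1; by Menger, the answer equals the max flow.
Path S→T (+1); total 1.
Path S→P→T (+1); total 2.
Path S→Q→T (+1); total 3.
Path S→V→T (+1); total 4.
No residual S→T path; max flow = 4.
Certifying cut of size 4: {S→P, S→Q, S→T, S→V}.

4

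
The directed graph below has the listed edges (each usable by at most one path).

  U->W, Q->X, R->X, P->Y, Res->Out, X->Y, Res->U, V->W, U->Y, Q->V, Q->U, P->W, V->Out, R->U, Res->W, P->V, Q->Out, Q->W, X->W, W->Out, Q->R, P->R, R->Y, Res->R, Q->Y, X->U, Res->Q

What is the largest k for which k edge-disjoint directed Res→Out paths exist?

3

Assign every edge capacity 1; by Menger, the answer equals the max flow.
Path Res→Out (+1); total 1.
Path Res→Q→Out (+1); total 2.
Path Res→W→Out (+1); total 3.
No residual Res→Out path; max flow = 3.
Certifying cut of size 3: {Res→Out, Res→Q, W→Out}.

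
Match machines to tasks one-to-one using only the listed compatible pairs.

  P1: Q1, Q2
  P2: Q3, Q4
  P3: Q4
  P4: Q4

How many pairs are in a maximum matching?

3

Unit-capacity flow: source→left, listed edges, right→sink; max matching = max flow.
Augmenting path P1→Q1 (+1); matched 1.
Augmenting path P2→Q3 (+1); matched 2.
Augmenting path P3→Q4 (+1); matched 3.
No augmenting path remains; maximum matching = 3.
König certificate: {P1, P2, Q4} is a vertex cover of size 3 (every listed pair touches it), so no matching can be larger.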